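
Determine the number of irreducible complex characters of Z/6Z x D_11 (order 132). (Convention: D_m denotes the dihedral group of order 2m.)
42

Proof sketch: The number of irreducible complex representations of a finite group equals its number of conjugacy classes. For a direct product, #classes(G x H) = #classes(G) * #classes(H). Z/6Z has 6 classes (abelian), D_11 has 7 classes, so 6 * 7 = 42, so Z/6Z x D_11 (order 132) has exactly 42 irreducible complex representations.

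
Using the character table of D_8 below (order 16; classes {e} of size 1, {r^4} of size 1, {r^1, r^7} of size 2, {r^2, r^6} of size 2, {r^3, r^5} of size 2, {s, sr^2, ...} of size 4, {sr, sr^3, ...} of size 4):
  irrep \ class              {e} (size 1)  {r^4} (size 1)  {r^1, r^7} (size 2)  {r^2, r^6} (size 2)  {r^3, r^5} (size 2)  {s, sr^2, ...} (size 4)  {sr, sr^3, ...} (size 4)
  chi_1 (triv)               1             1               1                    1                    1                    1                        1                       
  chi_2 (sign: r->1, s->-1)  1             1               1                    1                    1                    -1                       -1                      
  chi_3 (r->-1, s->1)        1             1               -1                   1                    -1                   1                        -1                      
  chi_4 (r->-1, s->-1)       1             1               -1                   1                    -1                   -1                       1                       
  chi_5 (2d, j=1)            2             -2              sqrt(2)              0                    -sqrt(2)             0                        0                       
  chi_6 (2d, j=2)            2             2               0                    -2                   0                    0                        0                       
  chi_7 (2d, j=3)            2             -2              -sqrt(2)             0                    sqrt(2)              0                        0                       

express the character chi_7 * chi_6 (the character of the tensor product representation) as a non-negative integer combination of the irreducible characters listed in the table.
chi_7 tensor chi_6 = chi_5 + chi_7 (all other irreducibles have multiplicity 0).

Justification: The character of a tensor product is the pointwise product (chi_7 * chi_6)(C) = chi_7(C) * chi_6(C):
  {e}: (2)*(2), {r^4}: (-2)*(2), {r^1, r^7}: (-sqrt(2))*(0), {r^2, r^6}: (0)*(-2), {r^3, r^5}: (sqrt(2))*(0), {s, sr^2, ...}: (0)*(0), {sr, sr^3, ...}: (0)*(0)
so (chi_7 * chi_6) takes values
  {e} -> 4, {r^4} -> -4, {r^1, r^7} -> 0, {r^2, r^6} -> 0, {r^3, r^5} -> 0, {s, sr^2, ...} -> 0, {sr, sr^3, ...} -> 0.
Now take the inner product of this character with each irreducible chi from the table, <chi_7*chi_6, chi> = (1/16) sum_C |C| (chi_7*chi_6)(C) conj(chi(C)):
  <chi_7*chi_6, chi_1> = (1/16)[1*(4)*conj(1) + 1*(-4)*conj(1) + 2*(0)*conj(1) + 2*(0)*conj(1) + 2*(0)*conj(1) + 4*(0)*conj(1) + 4*(0)*conj(1)]
      = (1/16)[(4) + (-4) + (0) + (0) + (0) + (0) + (0)] = 0/16 = 0
  <chi_7*chi_6, chi_2> = (1/16)[1*(4)*conj(1) + 1*(-4)*conj(1) + 2*(0)*conj(1) + 2*(0)*conj(1) + 2*(0)*conj(1) + 4*(0)*conj(-1) + 4*(0)*conj(-1)]
      = (1/16)[(4) + (-4) + (0) + (0) + (0) + (0) + (0)] = 0/16 = 0
  <chi_7*chi_6, chi_3> = (1/16)[1*(4)*conj(1) + 1*(-4)*conj(1) + 2*(0)*conj(-1) + 2*(0)*conj(1) + 2*(0)*conj(-1) + 4*(0)*conj(1) + 4*(0)*conj(-1)]
      = (1/16)[(4) + (-4) + (0) + (0) + (0) + (0) + (0)] = 0/16 = 0
  <chi_7*chi_6, chi_4> = (1/16)[1*(4)*conj(1) + 1*(-4)*conj(1) + 2*(0)*conj(-1) + 2*(0)*conj(1) + 2*(0)*conj(-1) + 4*(0)*conj(-1) + 4*(0)*conj(1)]
      = (1/16)[(4) + (-4) + (0) + (0) + (0) + (0) + (0)] = 0/16 = 0
  <chi_7*chi_6, chi_5> = (1/16)[1*(4)*conj(2) + 1*(-4)*conj(-2) + 2*(0)*conj(sqrt(2)) + 2*(0)*conj(0) + 2*(0)*conj(-sqrt(2)) + 4*(0)*conj(0) + 4*(0)*conj(0)]
      = (1/16)[(8) + (8) + (0) + (0) + (0) + (0) + (0)] = 16/16 = 1
  <chi_7*chi_6, chi_6> = (1/16)[1*(4)*conj(2) + 1*(-4)*conj(2) + 2*(0)*conj(0) + 2*(0)*conj(-2) + 2*(0)*conj(0) + 4*(0)*conj(0) + 4*(0)*conj(0)]
      = (1/16)[(8) + (-8) + (0) + (0) + (0) + (0) + (0)] = 0/16 = 0
  <chi_7*chi_6, chi_7> = (1/16)[1*(4)*conj(2) + 1*(-4)*conj(-2) + 2*(0)*conj(-sqrt(2)) + 2*(0)*conj(0) + 2*(0)*conj(sqrt(2)) + 4*(0)*conj(0) + 4*(0)*conj(0)]
      = (1/16)[(8) + (8) + (0) + (0) + (0) + (0) + (0)] = 16/16 = 1
Hence the multiplicities are chi_5: 1, chi_7: 1. Dimension check: dim(chi_7)*dim(chi_6) = 2*2 = 4 and sum (mult * dim) = 1*2 + 1*2 = 4.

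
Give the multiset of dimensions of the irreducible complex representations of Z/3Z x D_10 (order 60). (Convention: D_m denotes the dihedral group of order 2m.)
Dimensions: 1, 1, 1, 1, 1, 1, 1, 1, 1, 1, 1, 1, 2, 2, 2, 2, 2, 2, 2, 2, 2, 2, 2, 2

Proof sketch: There are 24 irreducibles (= number of conjugacy classes). Their dimensions d_i satisfy sum d_i^2 = |G| = 60: 1 + 1 + 1 + 1 + 1 + 1 + 1 + 1 + 1 + 1 + 1 + 1 + 4 + 4 + 4 + 4 + 4 + 4 + 4 + 4 + 4 + 4 + 4 + 4 = 60. (For the product with Z/3Z: each of the 3 1-dim characters of Z/3Z tensors with each irrep of D_10, giving 3 copies of each D_10-dimension.)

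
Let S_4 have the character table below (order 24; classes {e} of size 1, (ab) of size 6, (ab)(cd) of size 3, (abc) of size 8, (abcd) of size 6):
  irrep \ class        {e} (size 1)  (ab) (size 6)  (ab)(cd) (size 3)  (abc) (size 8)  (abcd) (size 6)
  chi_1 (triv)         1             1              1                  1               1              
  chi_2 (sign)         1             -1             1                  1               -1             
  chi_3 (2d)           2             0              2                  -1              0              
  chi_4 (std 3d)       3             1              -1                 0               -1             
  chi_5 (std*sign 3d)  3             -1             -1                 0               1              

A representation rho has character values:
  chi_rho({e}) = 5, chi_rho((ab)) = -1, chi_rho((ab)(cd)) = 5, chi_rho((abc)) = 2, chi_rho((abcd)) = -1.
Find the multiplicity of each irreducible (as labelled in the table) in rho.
Multiplicities: chi_1: 1, chi_2: 2, chi_3: 1, chi_4: 0, chi_5: 0.

Reasoning: Use <chi_rho, chi> = (1/|G|) sum_C |C| * chi_rho(C) * conj(chi(C)) with |G| = 24 for each irreducible chi in the table:
  <chi_rho, chi_1> = (1/24)[1*(5)*conj(1) + 6*(-1)*conj(1) + 3*(5)*conj(1) + 8*(2)*conj(1) + 6*(-1)*conj(1)]
      = (1/24)[(5) + (-6) + (15) + (16) + (-6)] = 24/24 = 1
  <chi_rho, chi_2> = (1/24)[1*(5)*conj(1) + 6*(-1)*conj(-1) + 3*(5)*conj(1) + 8*(2)*conj(1) + 6*(-1)*conj(-1)]
      = (1/24)[(5) + (6) + (15) + (16) + (6)] = 48/24 = 2
  <chi_rho, chi_3> = (1/24)[1*(5)*conj(2) + 6*(-1)*conj(0) + 3*(5)*conj(2) + 8*(2)*conj(-1) + 6*(-1)*conj(0)]
      = (1/24)[(10) + (0) + (30) + (-16) + (0)] = 24/24 = 1
  <chi_rho, chi_4> = (1/24)[1*(5)*conj(3) + 6*(-1)*conj(1) + 3*(5)*conj(-1) + 8*(2)*conj(0) + 6*(-1)*conj(-1)]
      = (1/24)[(15) + (-6) + (-15) + (0) + (6)] = 0/24 = 0
  <chi_rho, chi_5> = (1/24)[1*(5)*conj(3) + 6*(-1)*conj(-1) + 3*(5)*conj(-1) + 8*(2)*conj(0) + 6*(-1)*conj(1)]
      = (1/24)[(15) + (6) + (-15) + (0) + (-6)] = 0/24 = 0
Dimension check: dim(rho) = sum (mult * dim) = 1*1 + 2*1 + 1*2 + 0*3 + 0*3 = 5 = chi_rho(e) = 5.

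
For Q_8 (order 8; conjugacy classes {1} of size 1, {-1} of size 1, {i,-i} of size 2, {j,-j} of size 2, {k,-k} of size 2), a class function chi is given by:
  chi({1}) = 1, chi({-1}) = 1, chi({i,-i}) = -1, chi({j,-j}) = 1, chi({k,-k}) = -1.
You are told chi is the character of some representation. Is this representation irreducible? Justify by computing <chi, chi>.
Irreducible: <chi, chi> = 1.

Derivation: <chi, chi> = (1/|G|) sum_C |C| * |chi(C)|^2 = (1/8)[1*|1|^2 + 1*|1|^2 + 2*|-1|^2 + 2*|1|^2 + 2*|-1|^2]
  = (1/8)[(1) + (1) + (2) + (2) + (2)] = 8/8 = 1.
A character is irreducible iff <chi, chi> = 1, so this representation is irreducible.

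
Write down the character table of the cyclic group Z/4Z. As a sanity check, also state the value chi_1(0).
Character table of Z/4Z (irreps indexed chi_0,...,chi_3 with chi_k(m) = zeta_4^(k*m), zeta_4 = exp(2*pi*i/4)):
  irrep \ class  {0} (size 1)  {1} (size 1)  {2} (size 1)  {3} (size 1)
  chi_0          1             1             1             1           
  chi_1          1             I             -1            -I          
  chi_2          1             -1            1             -1          
  chi_3          1             -I            -1            I           

Spot check: chi_1(0) = zeta_4^(1*0) = zeta_4^0 = 1.

Z/4Z is abelian, so all 4 irreducible complex representations are 1-dimensional. They are given by chi_k(m) = zeta_4^(k*m) for k = 0,...,3. Row orthogonality: sum_m chi_k(m) conj(chi_l(m)) = 4 * [k = l].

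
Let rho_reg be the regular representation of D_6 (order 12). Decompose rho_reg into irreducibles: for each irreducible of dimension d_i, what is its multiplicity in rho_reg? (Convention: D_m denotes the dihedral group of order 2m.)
Each irreducible V_i of dimension d_i appears with multiplicity d_i, i.e. rho_reg = (direct sum over all irreducibles V_i) d_i V_i. The irreducible dimensions for D_6 are 1, 1, 1, 1, 2, 2: 4 irreducibles of dimension 1, each with multiplicity 1; 2 irreducibles of dimension 2, each with multiplicity 2. Total dimension 4*1*1 + 2*2*2 = 12 = |G|.

General theorem: in the regular representation of a finite group G, each irreducible appears with multiplicity equal to its dimension. Check: dim(rho_reg) = sum d_i^2 = 1 + 1 + 1 + 1 + 4 + 4 = 12 = |G|.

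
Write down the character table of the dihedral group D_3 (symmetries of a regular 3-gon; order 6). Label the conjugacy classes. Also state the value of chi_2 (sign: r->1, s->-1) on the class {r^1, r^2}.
Conjugacy classes: {e} of size 1, {r^1, r^2} of size 2, {s, sr, ..., sr^2} of size 3.
Character table:
  irrep \ class              {e} (size 1)  {r^1, r^2} (size 2)  {s, sr, ..., sr^2} (size 3)
  chi_1 (triv)               1             1                    1                          
  chi_2 (sign: r->1, s->-1)  1             1                    -1                         
  chi_3 (2d, j=1)            2             -1                   0                          

Spot check: chi_2 (sign: r->1, s->-1) on {r^1, r^2} = 1.

Why: D_3 has order 2*3 = 6 with 3 conjugacy classes, hence 3 irreducibles. Sum of squared dims 1 + 1 + 4 = 6 = |G|. Linear characters come from the abelianisation; the 2-dimensional irreps have character r^k -> 2*cos(2*pi*j*k/3), reflections -> 0.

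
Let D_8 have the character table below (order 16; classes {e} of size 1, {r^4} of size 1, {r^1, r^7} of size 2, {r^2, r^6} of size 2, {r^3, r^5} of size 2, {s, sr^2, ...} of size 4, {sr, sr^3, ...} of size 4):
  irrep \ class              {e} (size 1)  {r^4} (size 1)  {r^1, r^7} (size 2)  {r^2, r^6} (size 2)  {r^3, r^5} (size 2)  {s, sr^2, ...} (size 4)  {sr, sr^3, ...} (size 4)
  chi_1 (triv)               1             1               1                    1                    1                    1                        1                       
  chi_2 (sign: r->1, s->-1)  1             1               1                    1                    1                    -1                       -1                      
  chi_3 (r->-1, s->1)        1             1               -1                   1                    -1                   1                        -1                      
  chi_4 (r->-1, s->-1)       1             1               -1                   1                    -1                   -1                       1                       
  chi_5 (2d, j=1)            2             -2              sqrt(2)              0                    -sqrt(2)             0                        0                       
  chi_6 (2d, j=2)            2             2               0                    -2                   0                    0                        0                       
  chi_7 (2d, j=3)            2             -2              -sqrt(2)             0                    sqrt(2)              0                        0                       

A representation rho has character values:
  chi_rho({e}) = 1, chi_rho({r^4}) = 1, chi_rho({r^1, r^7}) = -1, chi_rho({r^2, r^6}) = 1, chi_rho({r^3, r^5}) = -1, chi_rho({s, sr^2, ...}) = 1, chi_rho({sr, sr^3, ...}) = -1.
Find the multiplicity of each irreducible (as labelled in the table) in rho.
Multiplicities: chi_1: 0, chi_2: 0, chi_3: 1, chi_4: 0, chi_5: 0, chi_6: 0, chi_7: 0.

Explanation: Use <chi_rho, chi> = (1/|G|) sum_C |C| * chi_rho(C) * conj(chi(C)) with |G| = 16 for each irreducible chi in the table:
  <chi_rho, chi_1> = (1/16)[1*(1)*conj(1) + 1*(1)*conj(1) + 2*(-1)*conj(1) + 2*(1)*conj(1) + 2*(-1)*conj(1) + 4*(1)*conj(1) + 4*(-1)*conj(1)]
      = (1/16)[(1) + (1) + (-2) + (2) + (-2) + (4) + (-4)] = 0/16 = 0
  <chi_rho, chi_2> = (1/16)[1*(1)*conj(1) + 1*(1)*conj(1) + 2*(-1)*conj(1) + 2*(1)*conj(1) + 2*(-1)*conj(1) + 4*(1)*conj(-1) + 4*(-1)*conj(-1)]
      = (1/16)[(1) + (1) + (-2) + (2) + (-2) + (-4) + (4)] = 0/16 = 0
  <chi_rho, chi_3> = (1/16)[1*(1)*conj(1) + 1*(1)*conj(1) + 2*(-1)*conj(-1) + 2*(1)*conj(1) + 2*(-1)*conj(-1) + 4*(1)*conj(1) + 4*(-1)*conj(-1)]
      = (1/16)[(1) + (1) + (2) + (2) + (2) + (4) + (4)] = 16/16 = 1
  <chi_rho, chi_4> = (1/16)[1*(1)*conj(1) + 1*(1)*conj(1) + 2*(-1)*conj(-1) + 2*(1)*conj(1) + 2*(-1)*conj(-1) + 4*(1)*conj(-1) + 4*(-1)*conj(1)]
      = (1/16)[(1) + (1) + (2) + (2) + (2) + (-4) + (-4)] = 0/16 = 0
  <chi_rho, chi_5> = (1/16)[1*(1)*conj(2) + 1*(1)*conj(-2) + 2*(-1)*conj(sqrt(2)) + 2*(1)*conj(0) + 2*(-1)*conj(-sqrt(2)) + 4*(1)*conj(0) + 4*(-1)*conj(0)]
      = (1/16)[(2) + (-2) + (-2*sqrt(2)) + (0) + (2*sqrt(2)) + (0) + (0)] = 0/16 = 0
  <chi_rho, chi_6> = (1/16)[1*(1)*conj(2) + 1*(1)*conj(2) + 2*(-1)*conj(0) + 2*(1)*conj(-2) + 2*(-1)*conj(0) + 4*(1)*conj(0) + 4*(-1)*conj(0)]
      = (1/16)[(2) + (2) + (0) + (-4) + (0) + (0) + (0)] = 0/16 = 0
  <chi_rho, chi_7> = (1/16)[1*(1)*conj(2) + 1*(1)*conj(-2) + 2*(-1)*conj(-sqrt(2)) + 2*(1)*conj(0) + 2*(-1)*conj(sqrt(2)) + 4*(1)*conj(0) + 4*(-1)*conj(0)]
      = (1/16)[(2) + (-2) + (2*sqrt(2)) + (0) + (-2*sqrt(2)) + (0) + (0)] = 0/16 = 0
Dimension check: dim(rho) = sum (mult * dim) = 0*1 + 0*1 + 1*1 + 0*1 + 0*2 + 0*2 + 0*2 = 1 = chi_rho(e) = 1.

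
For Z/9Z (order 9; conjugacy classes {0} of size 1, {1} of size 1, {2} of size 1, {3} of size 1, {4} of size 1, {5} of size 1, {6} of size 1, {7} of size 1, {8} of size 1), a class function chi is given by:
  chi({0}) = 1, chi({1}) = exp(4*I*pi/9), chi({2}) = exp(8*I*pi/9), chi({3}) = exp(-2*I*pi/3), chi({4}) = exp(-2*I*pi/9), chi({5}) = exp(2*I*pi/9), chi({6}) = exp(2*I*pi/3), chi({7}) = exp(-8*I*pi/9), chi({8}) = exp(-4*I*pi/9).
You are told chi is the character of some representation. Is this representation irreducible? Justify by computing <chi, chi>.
Irreducible: <chi, chi> = 1.

Why: <chi, chi> = (1/|G|) sum_C |C| * |chi(C)|^2 = (1/9)[1*|1|^2 + 1*|exp(4*I*pi/9)|^2 + 1*|exp(8*I*pi/9)|^2 + 1*|exp(-2*I*pi/3)|^2 + 1*|exp(-2*I*pi/9)|^2 + 1*|exp(2*I*pi/9)|^2 + 1*|exp(2*I*pi/3)|^2 + 1*|exp(-8*I*pi/9)|^2 + 1*|exp(-4*I*pi/9)|^2]
  = (1/9)[(1) + (1) + (1) + (1) + (1) + (1) + (1) + (1) + (1)] = 9/9 = 1.
(Exp terms are combined using exp(i*s)*conj(exp(i*t)) = exp(i*(s-t)), and sums of them are collapsed using the identity that for every m > 1 the m distinct m-th roots of unity sum to 0, e.g. 1 + exp(2*I*pi/3) + exp(-2*I*pi/3) = 0.)
A character is irreducible iff <chi, chi> = 1, so this representation is irreducible.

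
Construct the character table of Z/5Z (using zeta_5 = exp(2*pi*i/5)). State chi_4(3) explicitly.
Character table of Z/5Z (irreps indexed chi_0,...,chi_4 with chi_k(m) = zeta_5^(k*m), zeta_5 = exp(2*pi*i/5)):
  irrep \ class  {0} (size 1)  {1} (size 1)    {2} (size 1)    {3} (size 1)    {4} (size 1)  
  chi_0          1             1               1               1               1             
  chi_1          1             exp(2*I*pi/5)   exp(4*I*pi/5)   exp(-4*I*pi/5)  exp(-2*I*pi/5)
  chi_2          1             exp(4*I*pi/5)   exp(-2*I*pi/5)  exp(2*I*pi/5)   exp(-4*I*pi/5)
  chi_3          1             exp(-4*I*pi/5)  exp(2*I*pi/5)   exp(-2*I*pi/5)  exp(4*I*pi/5) 
  chi_4          1             exp(-2*I*pi/5)  exp(-4*I*pi/5)  exp(4*I*pi/5)   exp(2*I*pi/5) 

Spot check: chi_4(3) = zeta_5^(4*3) = zeta_5^12 = exp(4*I*pi/5).

Z/5Z is abelian, so all 5 irreducible complex representations are 1-dimensional. They are given by chi_k(m) = zeta_5^(k*m) for k = 0,...,4. Row orthogonality: sum_m chi_k(m) conj(chi_l(m)) = 5 * [k = l].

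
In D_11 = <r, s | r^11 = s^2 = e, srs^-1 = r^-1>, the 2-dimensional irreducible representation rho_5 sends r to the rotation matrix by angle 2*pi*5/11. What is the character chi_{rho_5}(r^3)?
chi_{rho_5}(r^3) = 2*cos(2*pi*5*3/11) = -2*cos(3*pi/11)

Solution. rho_5(r^3) is rotation by angle 2*pi*5*3/11, whose trace is 2*cos(2*pi*5*3/11) = -2*cos(3*pi/11).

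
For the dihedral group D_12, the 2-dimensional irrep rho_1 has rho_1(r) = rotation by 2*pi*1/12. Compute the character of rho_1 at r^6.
chi_{rho_1}(r^6) = 2*cos(2*pi*1*6/12) = -2

Reasoning: rho_1(r^6) is rotation by angle 2*pi*1*6/12, whose trace is 2*cos(2*pi*1*6/12) = -2.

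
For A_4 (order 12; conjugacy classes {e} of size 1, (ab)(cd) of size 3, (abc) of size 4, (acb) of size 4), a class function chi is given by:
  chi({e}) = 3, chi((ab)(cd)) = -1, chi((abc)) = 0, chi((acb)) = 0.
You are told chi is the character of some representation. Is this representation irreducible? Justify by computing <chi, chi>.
Irreducible: <chi, chi> = 1.

Justification: <chi, chi> = (1/|G|) sum_C |C| * |chi(C)|^2 = (1/12)[1*|3|^2 + 3*|-1|^2 + 4*|0|^2 + 4*|0|^2]
  = (1/12)[(9) + (3) + (0) + (0)] = 12/12 = 1.
(Exp terms are combined using exp(i*s)*conj(exp(i*t)) = exp(i*(s-t)), and sums of them are collapsed using the identity that for every m > 1 the m distinct m-th roots of unity sum to 0, e.g. 1 + exp(2*I*pi/3) + exp(-2*I*pi/3) = 0.)
A character is irreducible iff <chi, chi> = 1, so this representation is irreducible.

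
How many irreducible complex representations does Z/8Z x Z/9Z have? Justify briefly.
72

Explanation: The number of irreducible complex representations of a finite group equals its number of conjugacy classes. Z/8Z x Z/9Z is abelian of order 72, so every element is its own conjugacy class: 72 classes, so Z/8Z x Z/9Z (order 72) has exactly 72 irreducible complex representations.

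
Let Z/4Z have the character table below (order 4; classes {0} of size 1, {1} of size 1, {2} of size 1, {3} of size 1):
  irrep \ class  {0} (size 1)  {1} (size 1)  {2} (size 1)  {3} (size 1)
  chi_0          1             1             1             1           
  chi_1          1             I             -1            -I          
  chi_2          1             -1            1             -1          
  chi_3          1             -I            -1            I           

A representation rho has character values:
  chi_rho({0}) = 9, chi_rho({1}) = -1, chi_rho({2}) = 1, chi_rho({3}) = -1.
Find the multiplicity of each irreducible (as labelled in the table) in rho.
Multiplicities: chi_0: 2, chi_1: 2, chi_2: 3, chi_3: 2.

Argument: Use <chi_rho, chi> = (1/|G|) sum_C |C| * chi_rho(C) * conj(chi(C)) with |G| = 4 for each irreducible chi in the table:
  <chi_rho, chi_0> = (1/4)[1*(9)*conj(1) + 1*(-1)*conj(1) + 1*(1)*conj(1) + 1*(-1)*conj(1)]
      = (1/4)[(9) + (-1) + (1) + (-1)] = 8/4 = 2
  <chi_rho, chi_1> = (1/4)[1*(9)*conj(1) + 1*(-1)*conj(I) + 1*(1)*conj(-1) + 1*(-1)*conj(-I)]
      = (1/4)[(9) + (I) + (-1) + (-I)] = 8/4 = 2
  <chi_rho, chi_2> = (1/4)[1*(9)*conj(1) + 1*(-1)*conj(-1) + 1*(1)*conj(1) + 1*(-1)*conj(-1)]
      = (1/4)[(9) + (1) + (1) + (1)] = 12/4 = 3
  <chi_rho, chi_3> = (1/4)[1*(9)*conj(1) + 1*(-1)*conj(-I) + 1*(1)*conj(-1) + 1*(-1)*conj(I)]
      = (1/4)[(9) + (-I) + (-1) + (I)] = 8/4 = 2
(Exp terms are combined using exp(i*s)*conj(exp(i*t)) = exp(i*(s-t)), and sums of them are collapsed using the identity that for every m > 1 the m distinct m-th roots of unity sum to 0, e.g. 1 + exp(2*I*pi/3) + exp(-2*I*pi/3) = 0.)
Dimension check: dim(rho) = sum (mult * dim) = 2*1 + 2*1 + 3*1 + 2*1 = 9 = chi_rho(e) = 9.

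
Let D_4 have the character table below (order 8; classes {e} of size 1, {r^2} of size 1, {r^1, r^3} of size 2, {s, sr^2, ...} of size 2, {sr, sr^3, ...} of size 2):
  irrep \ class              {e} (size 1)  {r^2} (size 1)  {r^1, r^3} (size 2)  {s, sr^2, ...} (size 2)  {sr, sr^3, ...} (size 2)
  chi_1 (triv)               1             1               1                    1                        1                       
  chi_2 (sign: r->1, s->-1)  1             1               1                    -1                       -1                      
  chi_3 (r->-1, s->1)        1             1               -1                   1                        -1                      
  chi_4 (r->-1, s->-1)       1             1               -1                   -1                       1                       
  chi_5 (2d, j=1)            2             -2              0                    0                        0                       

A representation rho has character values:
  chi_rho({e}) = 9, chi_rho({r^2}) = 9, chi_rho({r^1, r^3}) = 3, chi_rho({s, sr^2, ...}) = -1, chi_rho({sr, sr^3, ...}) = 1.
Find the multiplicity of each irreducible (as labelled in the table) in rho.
Multiplicities: chi_1: 3, chi_2: 3, chi_3: 1, chi_4: 2, chi_5: 0.

Argument: Use <chi_rho, chi> = (1/|G|) sum_C |C| * chi_rho(C) * conj(chi(C)) with |G| = 8 for each irreducible chi in the table:
  <chi_rho, chi_1> = (1/8)[1*(9)*conj(1) + 1*(9)*conj(1) + 2*(3)*conj(1) + 2*(-1)*conj(1) + 2*(1)*conj(1)]
      = (1/8)[(9) + (9) + (6) + (-2) + (2)] = 24/8 = 3
  <chi_rho, chi_2> = (1/8)[1*(9)*conj(1) + 1*(9)*conj(1) + 2*(3)*conj(1) + 2*(-1)*conj(-1) + 2*(1)*conj(-1)]
      = (1/8)[(9) + (9) + (6) + (2) + (-2)] = 24/8 = 3
  <chi_rho, chi_3> = (1/8)[1*(9)*conj(1) + 1*(9)*conj(1) + 2*(3)*conj(-1) + 2*(-1)*conj(1) + 2*(1)*conj(-1)]
      = (1/8)[(9) + (9) + (-6) + (-2) + (-2)] = 8/8 = 1
  <chi_rho, chi_4> = (1/8)[1*(9)*conj(1) + 1*(9)*conj(1) + 2*(3)*conj(-1) + 2*(-1)*conj(-1) + 2*(1)*conj(1)]
      = (1/8)[(9) + (9) + (-6) + (2) + (2)] = 16/8 = 2
  <chi_rho, chi_5> = (1/8)[1*(9)*conj(2) + 1*(9)*conj(-2) + 2*(3)*conj(0) + 2*(-1)*conj(0) + 2*(1)*conj(0)]
      = (1/8)[(18) + (-18) + (0) + (0) + (0)] = 0/8 = 0
Dimension check: dim(rho) = sum (mult * dim) = 3*1 + 3*1 + 1*1 + 2*1 + 0*2 = 9 = chi_rho(e) = 9.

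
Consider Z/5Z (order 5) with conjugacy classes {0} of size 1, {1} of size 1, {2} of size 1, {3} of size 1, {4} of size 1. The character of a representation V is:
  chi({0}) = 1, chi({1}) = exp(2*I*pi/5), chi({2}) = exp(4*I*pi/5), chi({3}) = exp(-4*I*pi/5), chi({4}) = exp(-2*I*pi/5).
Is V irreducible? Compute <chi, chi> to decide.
Irreducible: <chi, chi> = 1.

Explanation: <chi, chi> = (1/|G|) sum_C |C| * |chi(C)|^2 = (1/5)[1*|1|^2 + 1*|exp(2*I*pi/5)|^2 + 1*|exp(4*I*pi/5)|^2 + 1*|exp(-4*I*pi/5)|^2 + 1*|exp(-2*I*pi/5)|^2]
  = (1/5)[(1) + (1) + (1) + (1) + (1)] = 5/5 = 1.
(Exp terms are combined using exp(i*s)*conj(exp(i*t)) = exp(i*(s-t)), and sums of them are collapsed using the identity that for every m > 1 the m distinct m-th roots of unity sum to 0, e.g. 1 + exp(2*I*pi/3) + exp(-2*I*pi/3) = 0.)
A character is irreducible iff <chi, chi> = 1, so this representation is irreducible.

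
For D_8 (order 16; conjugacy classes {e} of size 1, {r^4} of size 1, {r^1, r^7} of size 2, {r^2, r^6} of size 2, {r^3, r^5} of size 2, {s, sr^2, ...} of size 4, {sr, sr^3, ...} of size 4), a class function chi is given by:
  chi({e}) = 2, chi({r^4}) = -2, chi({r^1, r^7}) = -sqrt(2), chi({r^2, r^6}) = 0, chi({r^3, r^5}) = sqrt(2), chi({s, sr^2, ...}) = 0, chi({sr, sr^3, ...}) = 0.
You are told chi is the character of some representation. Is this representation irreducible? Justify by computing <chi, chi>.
Irreducible: <chi, chi> = 1.

<chi, chi> = (1/|G|) sum_C |C| * |chi(C)|^2 = (1/16)[1*|2|^2 + 1*|-2|^2 + 2*|-sqrt(2)|^2 + 2*|0|^2 + 2*|sqrt(2)|^2 + 4*|0|^2 + 4*|0|^2]
  = (1/16)[(4) + (4) + (4) + (0) + (4) + (0) + (0)] = 16/16 = 1.
A character is irreducible iff <chi, chi> = 1, so this representation is irreducible.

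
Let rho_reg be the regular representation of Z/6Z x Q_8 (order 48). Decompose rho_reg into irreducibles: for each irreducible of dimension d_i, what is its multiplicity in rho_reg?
Each irreducible V_i of dimension d_i appears with multiplicity d_i, i.e. rho_reg = (direct sum over all irreducibles V_i) d_i V_i. The irreducible dimensions for Z/6Z x Q_8 are 1, 1, 1, 1, 1, 1, 1, 1, 1, 1, 1, 1, 1, 1, 1, 1, 1, 1, 1, 1, 1, 1, 1, 1, 2, 2, 2, 2, 2, 2: 24 irreducibles of dimension 1, each with multiplicity 1; 6 irreducibles of dimension 2, each with multiplicity 2. Total dimension 24*1*1 + 6*2*2 = 48 = |G|.

Reasoning: General theorem: in the regular representation of a finite group G, each irreducible appears with multiplicity equal to its dimension. Check: dim(rho_reg) = sum d_i^2 = 1 + 1 + 1 + 1 + 1 + 1 + 1 + 1 + 1 + 1 + 1 + 1 + 1 + 1 + 1 + 1 + 1 + 1 + 1 + 1 + 1 + 1 + 1 + 1 + 4 + 4 + 4 + 4 + 4 + 4 = 48 = |G|.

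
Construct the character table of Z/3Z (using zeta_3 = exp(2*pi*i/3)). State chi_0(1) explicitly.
Character table of Z/3Z (irreps indexed chi_0,...,chi_2 with chi_k(m) = zeta_3^(k*m), zeta_3 = exp(2*pi*i/3)):
  irrep \ class  {0} (size 1)  {1} (size 1)    {2} (size 1)  
  chi_0          1             1               1             
  chi_1          1             exp(2*I*pi/3)   exp(-2*I*pi/3)
  chi_2          1             exp(-2*I*pi/3)  exp(2*I*pi/3) 

Spot check: chi_0(1) = zeta_3^(0*1) = zeta_3^0 = 1.

Explanation: Z/3Z is abelian, so all 3 irreducible complex representations are 1-dimensional. They are given by chi_k(m) = zeta_3^(k*m) for k = 0,...,2. Row orthogonality: sum_m chi_k(m) conj(chi_l(m)) = 3 * [k = l].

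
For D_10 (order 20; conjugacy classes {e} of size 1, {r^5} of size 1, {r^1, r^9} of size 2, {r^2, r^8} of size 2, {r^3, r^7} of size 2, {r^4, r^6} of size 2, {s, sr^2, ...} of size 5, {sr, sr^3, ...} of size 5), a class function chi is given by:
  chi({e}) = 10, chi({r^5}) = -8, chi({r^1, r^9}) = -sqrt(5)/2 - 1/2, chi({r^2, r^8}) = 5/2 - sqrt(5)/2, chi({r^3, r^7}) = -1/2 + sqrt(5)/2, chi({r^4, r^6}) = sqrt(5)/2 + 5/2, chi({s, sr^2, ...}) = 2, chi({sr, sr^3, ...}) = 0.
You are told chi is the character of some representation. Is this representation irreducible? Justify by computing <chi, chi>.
Not irreducible (reducible): <chi, chi> = 11 > 1.

Solution. <chi, chi> = (1/|G|) sum_C |C| * |chi(C)|^2 = (1/20)[1*|10|^2 + 1*|-8|^2 + 2*|-sqrt(5)/2 - 1/2|^2 + 2*|5/2 - sqrt(5)/2|^2 + 2*|-1/2 + sqrt(5)/2|^2 + 2*|sqrt(5)/2 + 5/2|^2 + 5*|2|^2 + 5*|0|^2]
  = (1/20)[(100) + (64) + (sqrt(5) + 3) + (15 - 5*sqrt(5)) + (3 - sqrt(5)) + (5*sqrt(5) + 15) + (20) + (0)] = 220/20 = 11.
A character is irreducible iff <chi, chi> = 1, so this representation is reducible.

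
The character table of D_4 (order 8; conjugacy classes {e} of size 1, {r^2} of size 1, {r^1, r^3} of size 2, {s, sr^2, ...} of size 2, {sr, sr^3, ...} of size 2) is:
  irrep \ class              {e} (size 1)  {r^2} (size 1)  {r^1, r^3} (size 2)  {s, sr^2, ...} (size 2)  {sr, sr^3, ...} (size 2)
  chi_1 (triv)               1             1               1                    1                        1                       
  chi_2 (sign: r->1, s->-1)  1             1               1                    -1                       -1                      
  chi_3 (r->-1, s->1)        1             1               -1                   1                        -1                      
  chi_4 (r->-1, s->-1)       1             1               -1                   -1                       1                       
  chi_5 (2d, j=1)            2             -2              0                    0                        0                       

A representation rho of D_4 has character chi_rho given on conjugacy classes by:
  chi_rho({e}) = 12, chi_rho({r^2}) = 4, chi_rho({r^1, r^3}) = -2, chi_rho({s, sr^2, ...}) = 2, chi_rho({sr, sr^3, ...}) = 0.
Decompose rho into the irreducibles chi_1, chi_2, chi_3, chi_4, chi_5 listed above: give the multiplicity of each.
Multiplicities: chi_1: 2, chi_2: 1, chi_3: 3, chi_4: 2, chi_5: 2.

Proof sketch: Use <chi_rho, chi> = (1/|G|) sum_C |C| * chi_rho(C) * conj(chi(C)) with |G| = 8 for each irreducible chi in the table:
  <chi_rho, chi_1> = (1/8)[1*(12)*conj(1) + 1*(4)*conj(1) + 2*(-2)*conj(1) + 2*(2)*conj(1) + 2*(0)*conj(1)]
      = (1/8)[(12) + (4) + (-4) + (4) + (0)] = 16/8 = 2
  <chi_rho, chi_2> = (1/8)[1*(12)*conj(1) + 1*(4)*conj(1) + 2*(-2)*conj(1) + 2*(2)*conj(-1) + 2*(0)*conj(-1)]
      = (1/8)[(12) + (4) + (-4) + (-4) + (0)] = 8/8 = 1
  <chi_rho, chi_3> = (1/8)[1*(12)*conj(1) + 1*(4)*conj(1) + 2*(-2)*conj(-1) + 2*(2)*conj(1) + 2*(0)*conj(-1)]
      = (1/8)[(12) + (4) + (4) + (4) + (0)] = 24/8 = 3
  <chi_rho, chi_4> = (1/8)[1*(12)*conj(1) + 1*(4)*conj(1) + 2*(-2)*conj(-1) + 2*(2)*conj(-1) + 2*(0)*conj(1)]
      = (1/8)[(12) + (4) + (4) + (-4) + (0)] = 16/8 = 2
  <chi_rho, chi_5> = (1/8)[1*(12)*conj(2) + 1*(4)*conj(-2) + 2*(-2)*conj(0) + 2*(2)*conj(0) + 2*(0)*conj(0)]
      = (1/8)[(24) + (-8) + (0) + (0) + (0)] = 16/8 = 2
Dimension check: dim(rho) = sum (mult * dim) = 2*1 + 1*1 + 3*1 + 2*1 + 2*2 = 12 = chi_rho(e) = 12.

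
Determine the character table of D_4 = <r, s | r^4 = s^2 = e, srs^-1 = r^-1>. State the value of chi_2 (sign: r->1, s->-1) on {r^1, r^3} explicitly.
Conjugacy classes: {e} of size 1, {r^2} of size 1, {r^1, r^3} of size 2, {s, sr^2, ...} of size 2, {sr, sr^3, ...} of size 2.
Character table:
  irrep \ class              {e} (size 1)  {r^2} (size 1)  {r^1, r^3} (size 2)  {s, sr^2, ...} (size 2)  {sr, sr^3, ...} (size 2)
  chi_1 (triv)               1             1               1                    1                        1                       
  chi_2 (sign: r->1, s->-1)  1             1               1                    -1                       -1                      
  chi_3 (r->-1, s->1)        1             1               -1                   1                        -1                      
  chi_4 (r->-1, s->-1)       1             1               -1                   -1                       1                       
  chi_5 (2d, j=1)            2             -2              0                    0                        0                       

Spot check: chi_2 (sign: r->1, s->-1) on {r^1, r^3} = 1.

Argument: D_4 has order 2*4 = 8 with 5 conjugacy classes, hence 5 irreducibles. Sum of squared dims 1 + 1 + 1 + 1 + 4 = 8 = |G|. Linear characters come from the abelianisation; the 2-dimensional irreps have character r^k -> 2*cos(2*pi*j*k/4), reflections -> 0.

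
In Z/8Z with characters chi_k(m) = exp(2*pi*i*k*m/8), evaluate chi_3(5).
chi_3(5) = zeta_8^15 = exp(-I*pi/4)

Justification: chi_3(5) = zeta_8^(3*5) = zeta_8^15. Since zeta_8^8 = 1, this equals zeta_8^7 = exp(2*pi*i*7/8) = exp(-I*pi/4).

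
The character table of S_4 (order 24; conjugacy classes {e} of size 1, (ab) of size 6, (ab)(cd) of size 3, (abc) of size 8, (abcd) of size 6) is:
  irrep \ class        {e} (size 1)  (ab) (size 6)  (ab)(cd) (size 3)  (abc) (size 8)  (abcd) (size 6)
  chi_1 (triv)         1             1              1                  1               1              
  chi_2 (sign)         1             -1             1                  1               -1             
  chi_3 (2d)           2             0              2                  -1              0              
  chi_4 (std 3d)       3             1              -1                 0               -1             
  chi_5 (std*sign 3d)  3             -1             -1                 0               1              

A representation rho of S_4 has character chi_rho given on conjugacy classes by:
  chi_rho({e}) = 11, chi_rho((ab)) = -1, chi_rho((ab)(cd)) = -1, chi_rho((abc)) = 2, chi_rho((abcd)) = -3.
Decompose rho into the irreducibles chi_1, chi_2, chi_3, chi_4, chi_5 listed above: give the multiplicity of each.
Multiplicities: chi_1: 0, chi_2: 2, chi_3: 0, chi_4: 2, chi_5: 1.

Argument: Use <chi_rho, chi> = (1/|G|) sum_C |C| * chi_rho(C) * conj(chi(C)) with |G| = 24 for each irreducible chi in the table:
  <chi_rho, chi_1> = (1/24)[1*(11)*conj(1) + 6*(-1)*conj(1) + 3*(-1)*conj(1) + 8*(2)*conj(1) + 6*(-3)*conj(1)]
      = (1/24)[(11) + (-6) + (-3) + (16) + (-18)] = 0/24 = 0
  <chi_rho, chi_2> = (1/24)[1*(11)*conj(1) + 6*(-1)*conj(-1) + 3*(-1)*conj(1) + 8*(2)*conj(1) + 6*(-3)*conj(-1)]
      = (1/24)[(11) + (6) + (-3) + (16) + (18)] = 48/24 = 2
  <chi_rho, chi_3> = (1/24)[1*(11)*conj(2) + 6*(-1)*conj(0) + 3*(-1)*conj(2) + 8*(2)*conj(-1) + 6*(-3)*conj(0)]
      = (1/24)[(22) + (0) + (-6) + (-16) + (0)] = 0/24 = 0
  <chi_rho, chi_4> = (1/24)[1*(11)*conj(3) + 6*(-1)*conj(1) + 3*(-1)*conj(-1) + 8*(2)*conj(0) + 6*(-3)*conj(-1)]
      = (1/24)[(33) + (-6) + (3) + (0) + (18)] = 48/24 = 2
  <chi_rho, chi_5> = (1/24)[1*(11)*conj(3) + 6*(-1)*conj(-1) + 3*(-1)*conj(-1) + 8*(2)*conj(0) + 6*(-3)*conj(1)]
      = (1/24)[(33) + (6) + (3) + (0) + (-18)] = 24/24 = 1
Dimension check: dim(rho) = sum (mult * dim) = 0*1 + 2*1 + 0*2 + 2*3 + 1*3 = 11 = chi_rho(e) = 11.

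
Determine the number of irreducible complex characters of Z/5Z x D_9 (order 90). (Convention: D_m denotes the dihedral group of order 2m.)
30

Argument: The number of irreducible complex representations of a finite group equals its number of conjugacy classes. For a direct product, #classes(G x H) = #classes(G) * #classes(H). Z/5Z has 5 classes (abelian), D_9 has 6 classes, so 5 * 6 = 30, so Z/5Z x D_9 (order 90) has exactly 30 irreducible complex representations.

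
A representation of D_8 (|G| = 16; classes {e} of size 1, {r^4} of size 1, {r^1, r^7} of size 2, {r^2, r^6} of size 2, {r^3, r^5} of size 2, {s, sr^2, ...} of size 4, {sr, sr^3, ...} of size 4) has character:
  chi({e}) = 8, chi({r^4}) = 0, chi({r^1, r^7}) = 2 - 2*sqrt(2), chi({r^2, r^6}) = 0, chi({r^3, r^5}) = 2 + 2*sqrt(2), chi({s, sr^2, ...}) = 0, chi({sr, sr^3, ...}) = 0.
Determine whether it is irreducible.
Not irreducible (reducible): <chi, chi> = 7 > 1.

Solution. <chi, chi> = (1/|G|) sum_C |C| * |chi(C)|^2 = (1/16)[1*|8|^2 + 1*|0|^2 + 2*|2 - 2*sqrt(2)|^2 + 2*|0|^2 + 2*|2 + 2*sqrt(2)|^2 + 4*|0|^2 + 4*|0|^2]
  = (1/16)[(64) + (0) + (24 - 16*sqrt(2)) + (0) + (16*sqrt(2) + 24) + (0) + (0)] = 112/16 = 7.
A character is irreducible iff <chi, chi> = 1, so this representation is reducible.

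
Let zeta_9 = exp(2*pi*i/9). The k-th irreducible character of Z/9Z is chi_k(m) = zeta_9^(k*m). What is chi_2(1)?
chi_2(1) = zeta_9^2 = exp(4*I*pi/9)

Derivation: chi_2(1) = zeta_9^(2*1) = zeta_9^2. Since zeta_9^9 = 1, this equals zeta_9^2 = exp(2*pi*i*2/9) = exp(4*I*pi/9).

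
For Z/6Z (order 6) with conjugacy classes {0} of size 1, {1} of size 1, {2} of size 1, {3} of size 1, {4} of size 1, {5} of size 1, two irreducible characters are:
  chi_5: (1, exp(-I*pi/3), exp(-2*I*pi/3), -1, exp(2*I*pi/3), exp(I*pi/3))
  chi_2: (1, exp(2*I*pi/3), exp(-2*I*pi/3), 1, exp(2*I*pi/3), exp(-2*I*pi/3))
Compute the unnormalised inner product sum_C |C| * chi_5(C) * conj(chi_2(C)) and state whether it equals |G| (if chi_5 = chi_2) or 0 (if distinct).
Sum = 0; so <chi_5, chi_2> = 0 (distinct irreducibles are orthogonal).

Proof sketch: Compute term by term over conjugacy classes (|C| * chi_5(C) * conj(chi_2(C))):
  1*(1)*conj(1) + 1*(exp(-I*pi/3))*conj(exp(2*I*pi/3)) + 1*(exp(-2*I*pi/3))*conj(exp(-2*I*pi/3)) + 1*(-1)*conj(1) + 1*(exp(2*I*pi/3))*conj(exp(2*I*pi/3)) + 1*(exp(I*pi/3))*conj(exp(-2*I*pi/3))
  = (1) + (-1) + (1) + (-1) + (1) + (-1)
  = 0.
(Exp terms are combined using exp(i*s)*conj(exp(i*t)) = exp(i*(s-t)), and sums of them are collapsed using the identity that for every m > 1 the m distinct m-th roots of unity sum to 0, e.g. 1 + exp(2*I*pi/3) + exp(-2*I*pi/3) = 0.)
Dividing by |G| = 6 gives 0/6 = 0, matching the row-orthogonality relation <chi_5, chi_2> = [chi_5 = chi_2].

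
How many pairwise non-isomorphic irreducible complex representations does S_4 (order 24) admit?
5

Proof sketch: The number of irreducible complex representations of a finite group equals its number of conjugacy classes. Conjugacy classes in S_4 correspond to cycle types, i.e. partitions of 4; there are p(4) = 5 of them, so S_4 (order 24) has exactly 5 irreducible complex representations.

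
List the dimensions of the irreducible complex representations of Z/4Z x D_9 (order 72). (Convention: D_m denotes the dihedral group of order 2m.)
Dimensions: 1, 1, 1, 1, 1, 1, 1, 1, 2, 2, 2, 2, 2, 2, 2, 2, 2, 2, 2, 2, 2, 2, 2, 2

Explanation: There are 24 irreducibles (= number of conjugacy classes). Their dimensions d_i satisfy sum d_i^2 = |G| = 72: 1 + 1 + 1 + 1 + 1 + 1 + 1 + 1 + 4 + 4 + 4 + 4 + 4 + 4 + 4 + 4 + 4 + 4 + 4 + 4 + 4 + 4 + 4 + 4 = 72. (For the product with Z/4Z: each of the 4 1-dim characters of Z/4Z tensors with each irrep of D_9, giving 4 copies of each D_9-dimension.)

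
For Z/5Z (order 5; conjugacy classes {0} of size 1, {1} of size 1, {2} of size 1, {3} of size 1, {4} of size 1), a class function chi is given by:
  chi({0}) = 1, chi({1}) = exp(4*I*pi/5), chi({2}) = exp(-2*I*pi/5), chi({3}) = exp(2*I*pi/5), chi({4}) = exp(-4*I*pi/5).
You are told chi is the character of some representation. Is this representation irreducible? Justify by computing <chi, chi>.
Irreducible: <chi, chi> = 1.

Reasoning: <chi, chi> = (1/|G|) sum_C |C| * |chi(C)|^2 = (1/5)[1*|1|^2 + 1*|exp(4*I*pi/5)|^2 + 1*|exp(-2*I*pi/5)|^2 + 1*|exp(2*I*pi/5)|^2 + 1*|exp(-4*I*pi/5)|^2]
  = (1/5)[(1) + (1) + (1) + (1) + (1)] = 5/5 = 1.
(Exp terms are combined using exp(i*s)*conj(exp(i*t)) = exp(i*(s-t)), and sums of them are collapsed using the identity that for every m > 1 the m distinct m-th roots of unity sum to 0, e.g. 1 + exp(2*I*pi/3) + exp(-2*I*pi/3) = 0.)
A character is irreducible iff <chi, chi> = 1, so this representation is irreducible.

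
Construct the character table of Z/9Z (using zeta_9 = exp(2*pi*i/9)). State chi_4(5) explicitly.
Character table of Z/9Z (irreps indexed chi_0,...,chi_8 with chi_k(m) = zeta_9^(k*m), zeta_9 = exp(2*pi*i/9)):
  irrep \ class  {0} (size 1)  {1} (size 1)    {2} (size 1)    {3} (size 1)    {4} (size 1)    {5} (size 1)    {6} (size 1)    {7} (size 1)    {8} (size 1)  
  chi_0          1             1               1               1               1               1               1               1               1             
  chi_1          1             exp(2*I*pi/9)   exp(4*I*pi/9)   exp(2*I*pi/3)   exp(8*I*pi/9)   exp(-8*I*pi/9)  exp(-2*I*pi/3)  exp(-4*I*pi/9)  exp(-2*I*pi/9)
  chi_2          1             exp(4*I*pi/9)   exp(8*I*pi/9)   exp(-2*I*pi/3)  exp(-2*I*pi/9)  exp(2*I*pi/9)   exp(2*I*pi/3)   exp(-8*I*pi/9)  exp(-4*I*pi/9)
  chi_3          1             exp(2*I*pi/3)   exp(-2*I*pi/3)  1               exp(2*I*pi/3)   exp(-2*I*pi/3)  1               exp(2*I*pi/3)   exp(-2*I*pi/3)
  chi_4          1             exp(8*I*pi/9)   exp(-2*I*pi/9)  exp(2*I*pi/3)   exp(-4*I*pi/9)  exp(4*I*pi/9)   exp(-2*I*pi/3)  exp(2*I*pi/9)   exp(-8*I*pi/9)
  chi_5          1             exp(-8*I*pi/9)  exp(2*I*pi/9)   exp(-2*I*pi/3)  exp(4*I*pi/9)   exp(-4*I*pi/9)  exp(2*I*pi/3)   exp(-2*I*pi/9)  exp(8*I*pi/9) 
  chi_6          1             exp(-2*I*pi/3)  exp(2*I*pi/3)   1               exp(-2*I*pi/3)  exp(2*I*pi/3)   1               exp(-2*I*pi/3)  exp(2*I*pi/3) 
  chi_7          1             exp(-4*I*pi/9)  exp(-8*I*pi/9)  exp(2*I*pi/3)   exp(2*I*pi/9)   exp(-2*I*pi/9)  exp(-2*I*pi/3)  exp(8*I*pi/9)   exp(4*I*pi/9) 
  chi_8          1             exp(-2*I*pi/9)  exp(-4*I*pi/9)  exp(-2*I*pi/3)  exp(-8*I*pi/9)  exp(8*I*pi/9)   exp(2*I*pi/3)   exp(4*I*pi/9)   exp(2*I*pi/9) 

Spot check: chi_4(5) = zeta_9^(4*5) = zeta_9^20 = exp(4*I*pi/9).

Explanation: Z/9Z is abelian, so all 9 irreducible complex representations are 1-dimensional. They are given by chi_k(m) = zeta_9^(k*m) for k = 0,...,8. Row orthogonality: sum_m chi_k(m) conj(chi_l(m)) = 9 * [k = l].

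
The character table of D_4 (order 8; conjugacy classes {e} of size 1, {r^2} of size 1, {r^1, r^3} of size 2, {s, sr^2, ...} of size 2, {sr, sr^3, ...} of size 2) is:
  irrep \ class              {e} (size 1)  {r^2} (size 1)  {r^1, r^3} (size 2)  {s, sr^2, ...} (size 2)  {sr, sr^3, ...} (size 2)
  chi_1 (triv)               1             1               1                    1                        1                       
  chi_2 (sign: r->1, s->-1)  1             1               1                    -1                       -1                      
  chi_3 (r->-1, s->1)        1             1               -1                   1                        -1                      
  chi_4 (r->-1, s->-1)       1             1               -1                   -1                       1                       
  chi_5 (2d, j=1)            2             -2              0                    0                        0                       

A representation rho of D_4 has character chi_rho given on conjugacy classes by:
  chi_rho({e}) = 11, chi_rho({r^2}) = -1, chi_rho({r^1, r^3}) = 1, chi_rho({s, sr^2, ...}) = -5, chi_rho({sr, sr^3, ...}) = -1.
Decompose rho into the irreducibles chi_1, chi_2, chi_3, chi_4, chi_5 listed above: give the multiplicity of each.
Multiplicities: chi_1: 0, chi_2: 3, chi_3: 0, chi_4: 2, chi_5: 3.

Solution. Use <chi_rho, chi> = (1/|G|) sum_C |C| * chi_rho(C) * conj(chi(C)) with |G| = 8 for each irreducible chi in the table:
  <chi_rho, chi_1> = (1/8)[1*(11)*conj(1) + 1*(-1)*conj(1) + 2*(1)*conj(1) + 2*(-5)*conj(1) + 2*(-1)*conj(1)]
      = (1/8)[(11) + (-1) + (2) + (-10) + (-2)] = 0/8 = 0
  <chi_rho, chi_2> = (1/8)[1*(11)*conj(1) + 1*(-1)*conj(1) + 2*(1)*conj(1) + 2*(-5)*conj(-1) + 2*(-1)*conj(-1)]
      = (1/8)[(11) + (-1) + (2) + (10) + (2)] = 24/8 = 3
  <chi_rho, chi_3> = (1/8)[1*(11)*conj(1) + 1*(-1)*conj(1) + 2*(1)*conj(-1) + 2*(-5)*conj(1) + 2*(-1)*conj(-1)]
      = (1/8)[(11) + (-1) + (-2) + (-10) + (2)] = 0/8 = 0
  <chi_rho, chi_4> = (1/8)[1*(11)*conj(1) + 1*(-1)*conj(1) + 2*(1)*conj(-1) + 2*(-5)*conj(-1) + 2*(-1)*conj(1)]
      = (1/8)[(11) + (-1) + (-2) + (10) + (-2)] = 16/8 = 2
  <chi_rho, chi_5> = (1/8)[1*(11)*conj(2) + 1*(-1)*conj(-2) + 2*(1)*conj(0) + 2*(-5)*conj(0) + 2*(-1)*conj(0)]
      = (1/8)[(22) + (2) + (0) + (0) + (0)] = 24/8 = 3
Dimension check: dim(rho) = sum (mult * dim) = 0*1 + 3*1 + 0*1 + 2*1 + 3*2 = 11 = chi_rho(e) = 11.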